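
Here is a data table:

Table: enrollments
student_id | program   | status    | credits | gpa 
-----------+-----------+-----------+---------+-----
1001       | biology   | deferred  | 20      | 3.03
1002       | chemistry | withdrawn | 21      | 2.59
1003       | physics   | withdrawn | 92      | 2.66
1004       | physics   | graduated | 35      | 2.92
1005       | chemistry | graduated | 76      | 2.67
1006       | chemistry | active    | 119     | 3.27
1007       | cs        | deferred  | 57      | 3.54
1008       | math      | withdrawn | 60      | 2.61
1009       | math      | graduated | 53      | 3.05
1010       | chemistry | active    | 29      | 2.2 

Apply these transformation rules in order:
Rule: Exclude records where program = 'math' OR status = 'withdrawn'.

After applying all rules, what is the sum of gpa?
17.63

Step 1: Find records where program = 'math' OR status = 'withdrawn'
Step 2: 4 records match, summing to 10.91
Step 3: Original sum: 28.54
Step 4: Remaining sum = 28.54 - 10.91 = 17.63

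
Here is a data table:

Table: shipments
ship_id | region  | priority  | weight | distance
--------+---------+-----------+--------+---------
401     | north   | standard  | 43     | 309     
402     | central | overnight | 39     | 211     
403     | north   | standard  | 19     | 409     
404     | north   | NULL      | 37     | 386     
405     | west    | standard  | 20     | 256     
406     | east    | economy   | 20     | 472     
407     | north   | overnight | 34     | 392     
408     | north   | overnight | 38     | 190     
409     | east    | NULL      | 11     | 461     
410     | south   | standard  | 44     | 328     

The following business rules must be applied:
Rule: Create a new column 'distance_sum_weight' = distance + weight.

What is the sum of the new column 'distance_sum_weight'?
3719

Step 1: For each record, compute distance + weight
Example calculations:
  309 + 43 = 352
  211 + 39 = 250
  409 + 19 = 428
  ...
Step 2: Sum all derived values
Step 3: Total = 3719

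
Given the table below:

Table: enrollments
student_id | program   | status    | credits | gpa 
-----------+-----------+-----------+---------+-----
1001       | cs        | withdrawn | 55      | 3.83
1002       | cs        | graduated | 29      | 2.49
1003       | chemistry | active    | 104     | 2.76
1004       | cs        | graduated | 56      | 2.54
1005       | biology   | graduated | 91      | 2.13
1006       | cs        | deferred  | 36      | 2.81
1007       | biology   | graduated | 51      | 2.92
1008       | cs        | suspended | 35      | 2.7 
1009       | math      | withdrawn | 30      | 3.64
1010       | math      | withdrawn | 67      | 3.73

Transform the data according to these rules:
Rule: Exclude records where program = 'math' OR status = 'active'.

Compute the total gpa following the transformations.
19.42

Step 1: Find records where program = 'math' OR status = 'active'
Step 2: 3 records match, summing to 10.13
Step 3: Original sum: 29.55
Step 4: Remaining sum = 29.55 - 10.13 = 19.42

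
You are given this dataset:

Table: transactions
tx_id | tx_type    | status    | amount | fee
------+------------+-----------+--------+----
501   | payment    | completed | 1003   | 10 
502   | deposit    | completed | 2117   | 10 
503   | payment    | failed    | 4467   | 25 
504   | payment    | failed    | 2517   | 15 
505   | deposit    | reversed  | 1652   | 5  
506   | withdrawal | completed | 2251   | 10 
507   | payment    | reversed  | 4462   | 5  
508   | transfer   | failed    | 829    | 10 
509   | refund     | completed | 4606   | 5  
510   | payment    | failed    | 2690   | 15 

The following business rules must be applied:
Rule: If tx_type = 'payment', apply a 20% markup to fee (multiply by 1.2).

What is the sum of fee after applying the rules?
124.0

Step 1: Records with tx_type = 'payment' have total fee = 70
Step 2: Apply multiplier: 70 × 1.2 = 84.0
Step 3: Other records total: 40
Step 4: Final sum = 84.0 + 40 = 124.0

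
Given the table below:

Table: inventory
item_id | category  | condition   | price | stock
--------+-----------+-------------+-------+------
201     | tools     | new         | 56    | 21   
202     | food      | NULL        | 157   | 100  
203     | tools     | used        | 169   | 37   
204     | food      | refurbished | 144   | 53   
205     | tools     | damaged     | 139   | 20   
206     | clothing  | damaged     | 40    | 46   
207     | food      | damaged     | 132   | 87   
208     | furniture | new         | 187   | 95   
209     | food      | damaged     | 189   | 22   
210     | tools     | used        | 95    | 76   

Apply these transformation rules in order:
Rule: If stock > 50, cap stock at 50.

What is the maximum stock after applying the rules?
50

Step 1: Original maximum stock = 100
Step 2: Apply cap at 50
Step 3: 5 records had stock > 50 and were capped
Step 4: Maximum after transformation = 50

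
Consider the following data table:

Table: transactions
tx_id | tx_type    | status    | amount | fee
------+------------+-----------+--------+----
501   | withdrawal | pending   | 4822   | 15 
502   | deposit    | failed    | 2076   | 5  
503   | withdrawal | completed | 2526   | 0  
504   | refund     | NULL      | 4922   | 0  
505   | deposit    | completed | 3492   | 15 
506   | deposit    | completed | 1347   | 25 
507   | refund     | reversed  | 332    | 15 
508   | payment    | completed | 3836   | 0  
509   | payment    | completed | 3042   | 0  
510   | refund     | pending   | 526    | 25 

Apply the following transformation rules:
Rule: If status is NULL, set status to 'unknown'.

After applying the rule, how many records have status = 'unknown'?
1

Step 1: Count records where status IS NULL
Step 2: Found 1 records with NULL status
Step 3: These records will have status set to 'unknown'
Step 4: Records already having status = 'unknown': 0
Step 5: Answer: 1 + 0 = 1 records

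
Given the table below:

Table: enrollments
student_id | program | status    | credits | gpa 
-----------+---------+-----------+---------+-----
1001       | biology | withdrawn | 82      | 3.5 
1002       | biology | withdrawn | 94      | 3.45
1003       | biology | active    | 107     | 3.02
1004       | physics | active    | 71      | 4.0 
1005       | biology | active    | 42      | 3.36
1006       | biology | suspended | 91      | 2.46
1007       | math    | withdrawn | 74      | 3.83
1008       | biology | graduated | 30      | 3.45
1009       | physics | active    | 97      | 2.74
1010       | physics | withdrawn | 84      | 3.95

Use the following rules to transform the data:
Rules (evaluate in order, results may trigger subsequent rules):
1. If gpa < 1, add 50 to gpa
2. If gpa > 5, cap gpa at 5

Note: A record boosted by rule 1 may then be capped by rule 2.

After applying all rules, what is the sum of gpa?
33.76

Step 1: Apply rule 1 to records with gpa < 1
  - 0 records get bonus of 50
  - Of these, 0 records then exceed 5 and get capped
Step 2: Apply rule 2 to records with gpa > 5
  - 0 records (original) are capped
Step 3: Calculate final sum = 33.76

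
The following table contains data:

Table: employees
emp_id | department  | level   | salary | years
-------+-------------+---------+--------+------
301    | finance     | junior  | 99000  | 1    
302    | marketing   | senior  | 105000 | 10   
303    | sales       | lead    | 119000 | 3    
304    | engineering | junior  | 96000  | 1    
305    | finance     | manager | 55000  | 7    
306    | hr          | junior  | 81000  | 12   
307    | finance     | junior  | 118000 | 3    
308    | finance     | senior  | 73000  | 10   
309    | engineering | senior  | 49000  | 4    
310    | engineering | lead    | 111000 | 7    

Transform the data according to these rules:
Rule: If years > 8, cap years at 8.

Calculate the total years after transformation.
50

Step 1: 3 records have years > 8
Step 2: These records originally summed to 32
Step 3: After capping: 3 × 8 = 24
Step 4: Unaffected records sum: 26
Step 5: Final sum = 24 + 26 = 50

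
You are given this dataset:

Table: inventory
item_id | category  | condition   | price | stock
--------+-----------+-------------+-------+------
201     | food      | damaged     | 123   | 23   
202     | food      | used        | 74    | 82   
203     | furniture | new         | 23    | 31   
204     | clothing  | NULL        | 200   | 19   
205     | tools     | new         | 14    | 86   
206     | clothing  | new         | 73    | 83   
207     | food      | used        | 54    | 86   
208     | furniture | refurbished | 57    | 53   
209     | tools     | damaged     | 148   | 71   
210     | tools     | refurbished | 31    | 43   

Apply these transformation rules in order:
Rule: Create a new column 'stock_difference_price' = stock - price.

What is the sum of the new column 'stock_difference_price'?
-220

Step 1: For each record, compute stock - price
Example calculations:
  23 - 123 = -100
  82 - 74 = 8
  31 - 23 = 8
  ...
Step 2: Sum all derived values
Step 3: Total = -220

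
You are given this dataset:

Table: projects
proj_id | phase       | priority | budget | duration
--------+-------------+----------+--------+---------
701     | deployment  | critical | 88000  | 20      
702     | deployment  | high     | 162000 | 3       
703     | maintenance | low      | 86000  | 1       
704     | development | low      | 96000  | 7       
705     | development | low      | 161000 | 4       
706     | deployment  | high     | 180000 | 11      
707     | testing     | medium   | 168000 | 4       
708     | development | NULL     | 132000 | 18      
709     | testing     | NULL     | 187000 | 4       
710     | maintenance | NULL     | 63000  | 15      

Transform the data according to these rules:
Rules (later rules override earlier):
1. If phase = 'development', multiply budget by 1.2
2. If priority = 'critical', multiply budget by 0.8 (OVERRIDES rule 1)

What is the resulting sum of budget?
1383200.0

Step 1: Rule 2 takes priority for records with priority = 'critical'
  - 1 records: 88000 × 0.8 = 70400.0
Step 2: Rule 1 applies to remaining records with phase = 'development'
  - 3 records: 389000 × 1.2 = 466800.0
Step 3: Other records unchanged: 846000
Step 4: Final sum = 70400.0 + 466800.0 + 846000 = 1383200.0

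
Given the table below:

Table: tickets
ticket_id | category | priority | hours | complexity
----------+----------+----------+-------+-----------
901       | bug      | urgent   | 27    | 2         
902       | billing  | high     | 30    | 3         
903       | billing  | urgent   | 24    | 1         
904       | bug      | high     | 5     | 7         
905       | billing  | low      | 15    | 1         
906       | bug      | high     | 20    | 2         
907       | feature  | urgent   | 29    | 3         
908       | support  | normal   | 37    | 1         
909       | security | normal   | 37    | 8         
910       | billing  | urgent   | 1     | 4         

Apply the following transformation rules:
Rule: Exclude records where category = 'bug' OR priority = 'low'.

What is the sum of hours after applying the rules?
158

Step 1: Find records where category = 'bug' OR priority = 'low'
Step 2: 4 records match, summing to 67
Step 3: Original sum: 225
Step 4: Remaining sum = 225 - 67 = 158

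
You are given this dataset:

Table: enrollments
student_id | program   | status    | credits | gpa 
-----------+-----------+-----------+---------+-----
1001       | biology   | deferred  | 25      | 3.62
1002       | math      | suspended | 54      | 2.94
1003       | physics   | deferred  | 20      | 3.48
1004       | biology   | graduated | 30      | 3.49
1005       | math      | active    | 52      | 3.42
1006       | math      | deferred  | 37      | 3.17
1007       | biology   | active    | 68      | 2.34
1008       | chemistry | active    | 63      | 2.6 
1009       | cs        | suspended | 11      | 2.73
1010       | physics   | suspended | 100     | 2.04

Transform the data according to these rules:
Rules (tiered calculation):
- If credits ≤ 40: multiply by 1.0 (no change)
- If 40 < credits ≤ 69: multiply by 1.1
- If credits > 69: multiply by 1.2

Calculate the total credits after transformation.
503.7

Step 1: Tier 1 (credits ≤ 40): 5 records, sum = 123 × 1.0 = 123.0
Step 2: Tier 2 (40 < credits ≤ 69): 4 records, sum = 237 × 1.1 = 260.7
Step 3: Tier 3 (credits > 69): 1 records, sum = 100 × 1.2 = 120.0
Step 4: Final sum = 123.0 + 260.7 + 120.0 = 503.7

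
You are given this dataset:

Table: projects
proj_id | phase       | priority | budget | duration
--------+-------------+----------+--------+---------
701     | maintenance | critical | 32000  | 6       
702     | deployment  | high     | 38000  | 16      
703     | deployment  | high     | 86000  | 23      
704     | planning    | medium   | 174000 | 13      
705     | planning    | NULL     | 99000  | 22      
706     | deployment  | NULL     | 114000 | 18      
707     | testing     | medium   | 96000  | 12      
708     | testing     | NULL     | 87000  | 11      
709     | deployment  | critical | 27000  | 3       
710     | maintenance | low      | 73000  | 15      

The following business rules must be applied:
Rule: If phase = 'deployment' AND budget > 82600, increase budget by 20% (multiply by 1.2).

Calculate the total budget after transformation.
866000.0

Step 1: Find records where phase = 'deployment' AND budget > 82600
Step 2: 2 records match, summing to 200000
Step 3: After multiplier: 200000 × 1.2 = 240000.0
Step 4: Unaffected records sum: 626000
Step 5: Final sum = 240000.0 + 626000 = 866000.0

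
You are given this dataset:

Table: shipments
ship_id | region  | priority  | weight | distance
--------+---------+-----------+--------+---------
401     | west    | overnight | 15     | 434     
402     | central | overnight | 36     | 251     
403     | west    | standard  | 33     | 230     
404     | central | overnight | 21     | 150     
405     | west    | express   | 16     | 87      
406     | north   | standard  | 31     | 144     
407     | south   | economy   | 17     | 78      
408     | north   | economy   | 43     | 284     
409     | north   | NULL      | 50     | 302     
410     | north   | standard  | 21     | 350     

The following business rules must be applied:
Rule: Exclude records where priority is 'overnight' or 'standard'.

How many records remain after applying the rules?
4

Step 1: Count records to exclude
  - 3 (overnight) + 3 (standard) = 6 records
Step 2: Total records: 10
Step 3: Remaining = 10 - 6 = 4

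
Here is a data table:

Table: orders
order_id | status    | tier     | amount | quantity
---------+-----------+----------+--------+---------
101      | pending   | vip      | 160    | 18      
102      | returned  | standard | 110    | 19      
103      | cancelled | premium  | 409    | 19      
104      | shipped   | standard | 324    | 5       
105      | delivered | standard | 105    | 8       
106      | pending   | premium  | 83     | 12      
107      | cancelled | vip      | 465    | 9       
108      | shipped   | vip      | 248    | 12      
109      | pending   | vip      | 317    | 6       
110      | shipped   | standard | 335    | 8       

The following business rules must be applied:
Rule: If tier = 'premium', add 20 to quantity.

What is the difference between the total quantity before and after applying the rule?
40

Step 1: Original sum of quantity = 116
Step 2: 2 records have tier = 'premium'
Step 3: Each affected record changes by 20
Step 4: Total change = 2 × 20 = 40
Step 5: New sum = 116 + 40 = 156
Step 6: Difference = |156 - 116| = 40
        (Sum increased by 40)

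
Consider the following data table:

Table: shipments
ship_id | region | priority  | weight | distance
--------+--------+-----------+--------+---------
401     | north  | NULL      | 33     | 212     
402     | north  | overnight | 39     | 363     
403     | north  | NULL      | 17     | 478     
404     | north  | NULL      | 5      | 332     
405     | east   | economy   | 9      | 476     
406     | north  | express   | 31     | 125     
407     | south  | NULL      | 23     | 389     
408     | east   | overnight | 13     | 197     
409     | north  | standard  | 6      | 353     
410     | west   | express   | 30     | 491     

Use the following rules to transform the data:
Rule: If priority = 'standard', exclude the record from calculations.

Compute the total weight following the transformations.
200

Step 1: Identify records where priority = 'standard'
Step 2: The excluded records sum to 6
Step 3: Original total weight = 206
Step 4: Remaining total = 206 - 6 = 200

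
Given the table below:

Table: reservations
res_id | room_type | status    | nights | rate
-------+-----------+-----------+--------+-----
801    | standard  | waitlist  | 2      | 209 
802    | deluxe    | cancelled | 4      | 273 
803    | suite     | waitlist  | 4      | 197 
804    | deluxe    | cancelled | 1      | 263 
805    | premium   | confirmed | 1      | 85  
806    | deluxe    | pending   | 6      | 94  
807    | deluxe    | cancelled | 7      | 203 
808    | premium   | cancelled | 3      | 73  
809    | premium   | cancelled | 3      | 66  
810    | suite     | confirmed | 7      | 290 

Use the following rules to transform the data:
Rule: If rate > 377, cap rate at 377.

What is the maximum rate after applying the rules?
290

Step 1: Original maximum rate = 290
Step 2: Check cap of 377 against maximum
Step 3: No records exceed the cap (max 290 <= cap 377), so no capping applies
Step 4: Maximum after transformation = 290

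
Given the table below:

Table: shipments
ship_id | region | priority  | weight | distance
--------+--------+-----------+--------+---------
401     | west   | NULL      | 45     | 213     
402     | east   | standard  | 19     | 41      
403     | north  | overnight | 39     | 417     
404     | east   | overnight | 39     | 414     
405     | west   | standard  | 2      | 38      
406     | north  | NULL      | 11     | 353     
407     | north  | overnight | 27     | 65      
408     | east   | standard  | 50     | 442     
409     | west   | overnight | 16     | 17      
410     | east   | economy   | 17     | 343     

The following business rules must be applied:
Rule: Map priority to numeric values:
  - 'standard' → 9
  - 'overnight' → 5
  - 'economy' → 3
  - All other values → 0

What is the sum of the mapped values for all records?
50

Step 1: Apply mapping to each record
Step 2: Count by status:
  'standard': 3 records × 9 = 27
  'overnight': 4 records × 5 = 20
  'economy': 1 records × 3 = 3
Step 3: Sum all mapped values = 50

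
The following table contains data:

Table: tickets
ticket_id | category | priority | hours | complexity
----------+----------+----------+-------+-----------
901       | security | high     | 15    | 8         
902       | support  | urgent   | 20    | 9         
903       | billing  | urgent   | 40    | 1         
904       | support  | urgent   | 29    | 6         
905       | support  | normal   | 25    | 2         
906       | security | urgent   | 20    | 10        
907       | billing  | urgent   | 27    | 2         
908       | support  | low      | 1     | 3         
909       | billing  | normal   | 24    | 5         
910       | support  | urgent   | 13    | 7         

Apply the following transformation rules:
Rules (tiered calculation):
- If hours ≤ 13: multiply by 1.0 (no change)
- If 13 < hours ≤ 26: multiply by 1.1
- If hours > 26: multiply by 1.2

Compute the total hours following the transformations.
243.6

Step 1: Tier 1 (hours ≤ 13): 2 records, sum = 14 × 1.0 = 14.0
Step 2: Tier 2 (13 < hours ≤ 26): 5 records, sum = 104 × 1.1 = 114.4
Step 3: Tier 3 (hours > 26): 3 records, sum = 96 × 1.2 = 115.2
Step 4: Final sum = 14.0 + 114.4 + 115.2 = 243.6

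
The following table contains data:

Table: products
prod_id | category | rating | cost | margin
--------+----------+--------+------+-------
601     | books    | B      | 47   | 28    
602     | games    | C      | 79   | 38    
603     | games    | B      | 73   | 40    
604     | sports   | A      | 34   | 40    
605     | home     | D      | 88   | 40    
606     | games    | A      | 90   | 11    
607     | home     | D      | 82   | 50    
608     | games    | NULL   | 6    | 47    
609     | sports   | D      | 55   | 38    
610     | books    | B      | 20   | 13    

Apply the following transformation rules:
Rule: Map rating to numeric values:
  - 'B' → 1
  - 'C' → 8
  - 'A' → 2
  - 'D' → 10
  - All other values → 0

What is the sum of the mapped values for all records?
45

Step 1: Apply mapping to each record
Step 2: Count by status:
  'B': 3 records × 1 = 3
  'C': 1 records × 8 = 8
  'A': 2 records × 2 = 4
  'D': 3 records × 10 = 30
Step 3: Sum all mapped values = 45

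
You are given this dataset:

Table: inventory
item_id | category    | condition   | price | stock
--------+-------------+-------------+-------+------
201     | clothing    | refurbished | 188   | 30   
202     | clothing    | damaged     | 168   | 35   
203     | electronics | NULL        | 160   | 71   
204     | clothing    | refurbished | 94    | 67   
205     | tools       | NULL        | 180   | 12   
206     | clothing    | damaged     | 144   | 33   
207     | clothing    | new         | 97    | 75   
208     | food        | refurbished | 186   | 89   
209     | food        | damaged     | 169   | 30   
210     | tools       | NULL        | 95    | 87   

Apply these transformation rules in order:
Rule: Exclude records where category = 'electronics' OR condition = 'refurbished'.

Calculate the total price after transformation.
853

Step 1: Find records where category = 'electronics' OR condition = 'refurbished'
Step 2: 4 records match, summing to 628
Step 3: Original sum: 1481
Step 4: Remaining sum = 1481 - 628 = 853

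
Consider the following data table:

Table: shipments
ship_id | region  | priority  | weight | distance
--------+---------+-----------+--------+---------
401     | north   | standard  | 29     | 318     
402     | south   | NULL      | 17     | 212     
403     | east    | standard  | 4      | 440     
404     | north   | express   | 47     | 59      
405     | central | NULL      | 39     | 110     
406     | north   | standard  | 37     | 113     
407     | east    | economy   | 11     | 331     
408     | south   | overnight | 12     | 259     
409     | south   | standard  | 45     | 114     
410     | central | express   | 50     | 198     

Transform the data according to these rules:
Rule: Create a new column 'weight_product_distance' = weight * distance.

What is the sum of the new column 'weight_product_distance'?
47609

Step 1: For each record, compute weight * distance
Example calculations:
  29 * 318 = 9222
  17 * 212 = 3604
  4 * 440 = 1760
  ...
Step 2: Sum all derived values
Step 3: Total = 47609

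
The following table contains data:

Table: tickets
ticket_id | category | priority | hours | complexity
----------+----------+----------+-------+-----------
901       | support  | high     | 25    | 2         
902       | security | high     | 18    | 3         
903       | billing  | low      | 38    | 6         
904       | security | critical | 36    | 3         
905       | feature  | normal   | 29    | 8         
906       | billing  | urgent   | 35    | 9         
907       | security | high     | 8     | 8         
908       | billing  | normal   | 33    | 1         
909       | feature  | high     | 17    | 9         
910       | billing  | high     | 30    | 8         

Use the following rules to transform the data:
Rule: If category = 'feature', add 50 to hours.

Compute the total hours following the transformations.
369

Step 1: Count records where category = 'feature': 2
Step 2: Total bonus added: 2 × 50 = 100
Step 3: Original sum of hours: 269
Step 4: Final sum = 269 + 100 = 369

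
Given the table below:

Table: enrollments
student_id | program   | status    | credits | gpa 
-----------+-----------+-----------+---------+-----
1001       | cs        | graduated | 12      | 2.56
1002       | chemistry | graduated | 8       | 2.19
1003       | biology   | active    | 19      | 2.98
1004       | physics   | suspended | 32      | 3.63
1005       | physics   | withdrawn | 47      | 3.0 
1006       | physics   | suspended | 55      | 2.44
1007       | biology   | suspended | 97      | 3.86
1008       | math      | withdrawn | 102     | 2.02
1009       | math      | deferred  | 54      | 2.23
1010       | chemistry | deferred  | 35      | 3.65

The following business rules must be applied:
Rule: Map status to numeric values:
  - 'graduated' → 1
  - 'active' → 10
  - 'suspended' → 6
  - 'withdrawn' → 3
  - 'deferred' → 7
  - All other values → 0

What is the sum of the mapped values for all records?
50

Step 1: Apply mapping to each record
Step 2: Count by status:
  'graduated': 2 records × 1 = 2
  'active': 1 records × 10 = 10
  'suspended': 3 records × 6 = 18
  'withdrawn': 2 records × 3 = 6
  'deferred': 2 records × 7 = 14
Step 3: Sum all mapped values = 50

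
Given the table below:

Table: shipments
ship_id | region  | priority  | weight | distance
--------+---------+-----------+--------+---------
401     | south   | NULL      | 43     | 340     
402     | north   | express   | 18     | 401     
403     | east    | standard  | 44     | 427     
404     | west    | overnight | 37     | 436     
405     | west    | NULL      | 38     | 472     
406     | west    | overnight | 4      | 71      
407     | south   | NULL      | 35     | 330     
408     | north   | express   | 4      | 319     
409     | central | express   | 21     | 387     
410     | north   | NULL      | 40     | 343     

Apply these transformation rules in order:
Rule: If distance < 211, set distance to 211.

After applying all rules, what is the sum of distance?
3666

Step 1: 1 records have distance < 211
Step 2: These records originally summed to 71
Step 3: After setting to minimum: 1 × 211 = 211
Step 4: Unaffected records sum: 3455
Step 5: Final sum = 211 + 3455 = 3666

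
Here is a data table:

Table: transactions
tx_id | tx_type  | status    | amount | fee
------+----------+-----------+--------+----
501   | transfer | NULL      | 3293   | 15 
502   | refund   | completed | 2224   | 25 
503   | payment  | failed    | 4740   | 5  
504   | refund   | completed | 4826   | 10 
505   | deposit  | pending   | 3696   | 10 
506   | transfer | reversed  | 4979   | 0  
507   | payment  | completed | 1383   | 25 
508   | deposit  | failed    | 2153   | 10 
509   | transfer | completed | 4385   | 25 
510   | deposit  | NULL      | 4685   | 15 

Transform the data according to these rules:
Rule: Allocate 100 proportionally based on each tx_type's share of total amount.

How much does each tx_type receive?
deposit: 28.97, payment: 16.84, refund: 19.39, transfer: 34.81

Step 1: Calculate total amount = 36364
Step 2: Calculate each tx_type's proportion:
  deposit: 10534/36364 = 28.97% → 28.97
  payment: 6123/36364 = 16.84% → 16.84
  refund: 7050/36364 = 19.39% → 19.39
  transfer: 12657/36364 = 34.81% → 34.81
Step 3: Verify: sum of allocations ≈ 100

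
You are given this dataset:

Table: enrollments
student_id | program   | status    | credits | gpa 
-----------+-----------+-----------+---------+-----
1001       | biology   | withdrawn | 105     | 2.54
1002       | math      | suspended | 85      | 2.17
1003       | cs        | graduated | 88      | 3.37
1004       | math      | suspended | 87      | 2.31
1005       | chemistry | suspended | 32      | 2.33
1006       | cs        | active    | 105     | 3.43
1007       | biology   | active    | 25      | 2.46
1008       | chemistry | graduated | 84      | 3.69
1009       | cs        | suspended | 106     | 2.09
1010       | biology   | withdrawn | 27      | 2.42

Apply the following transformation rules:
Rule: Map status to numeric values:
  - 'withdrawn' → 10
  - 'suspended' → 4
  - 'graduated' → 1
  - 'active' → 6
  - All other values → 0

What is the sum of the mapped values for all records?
50

Step 1: Apply mapping to each record
Step 2: Count by status:
  'withdrawn': 2 records × 10 = 20
  'suspended': 4 records × 4 = 16
  'graduated': 2 records × 1 = 2
  'active': 2 records × 6 = 12
Step 3: Sum all mapped values = 50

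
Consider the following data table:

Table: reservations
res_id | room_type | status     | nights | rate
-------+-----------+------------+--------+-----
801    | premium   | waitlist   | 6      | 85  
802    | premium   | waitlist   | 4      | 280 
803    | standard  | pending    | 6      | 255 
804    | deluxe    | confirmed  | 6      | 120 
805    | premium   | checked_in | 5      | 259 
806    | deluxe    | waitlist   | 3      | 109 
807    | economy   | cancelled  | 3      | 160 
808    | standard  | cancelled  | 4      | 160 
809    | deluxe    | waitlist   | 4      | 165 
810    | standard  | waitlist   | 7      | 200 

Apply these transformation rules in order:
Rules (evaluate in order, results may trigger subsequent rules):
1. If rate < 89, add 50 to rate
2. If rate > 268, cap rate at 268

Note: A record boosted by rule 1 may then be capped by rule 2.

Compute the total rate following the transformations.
1831

Step 1: Apply rule 1 to records with rate < 89
  - 1 records get bonus of 50
  - Of these, 0 records then exceed 268 and get capped
Step 2: Apply rule 2 to records with rate > 268
  - 1 records (original) are capped
Step 3: Calculate final sum = 1831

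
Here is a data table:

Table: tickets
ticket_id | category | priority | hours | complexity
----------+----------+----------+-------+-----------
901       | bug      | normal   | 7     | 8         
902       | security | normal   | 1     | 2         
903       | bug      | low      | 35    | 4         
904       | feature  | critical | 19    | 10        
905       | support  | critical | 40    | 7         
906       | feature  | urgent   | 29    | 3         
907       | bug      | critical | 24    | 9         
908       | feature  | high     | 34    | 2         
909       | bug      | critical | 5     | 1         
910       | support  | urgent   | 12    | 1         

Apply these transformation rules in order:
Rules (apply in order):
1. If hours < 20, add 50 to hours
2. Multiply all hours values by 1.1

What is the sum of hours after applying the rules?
501.6

Step 1: Apply Rule 1 - Add 50 to records with hours < 20
  - 5 records affected: 44 + (5 × 50) = 294
  - Unaffected records: 162
  - Sum after Rule 1: 456
Step 2: Apply Rule 2 - Multiply all by 1.1
  - 456 × 1.1 = 501.6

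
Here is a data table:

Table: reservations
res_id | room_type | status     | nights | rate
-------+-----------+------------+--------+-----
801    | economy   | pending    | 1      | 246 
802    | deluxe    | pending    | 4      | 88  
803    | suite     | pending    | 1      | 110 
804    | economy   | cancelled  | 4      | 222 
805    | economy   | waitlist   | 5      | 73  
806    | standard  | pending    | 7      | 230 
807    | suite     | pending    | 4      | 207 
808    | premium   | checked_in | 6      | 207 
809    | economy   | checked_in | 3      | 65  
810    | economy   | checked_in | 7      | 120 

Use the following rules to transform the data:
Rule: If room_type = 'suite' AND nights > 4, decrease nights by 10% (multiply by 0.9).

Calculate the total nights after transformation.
42

Step 1: Find records where room_type = 'suite' AND nights > 4
Step 2: 0 records match, summing to 0
Step 3: After multiplier: 0 × 0.9 = 0.0
Step 4: Unaffected records sum: 42
Step 5: Final sum = 0.0 + 42 = 42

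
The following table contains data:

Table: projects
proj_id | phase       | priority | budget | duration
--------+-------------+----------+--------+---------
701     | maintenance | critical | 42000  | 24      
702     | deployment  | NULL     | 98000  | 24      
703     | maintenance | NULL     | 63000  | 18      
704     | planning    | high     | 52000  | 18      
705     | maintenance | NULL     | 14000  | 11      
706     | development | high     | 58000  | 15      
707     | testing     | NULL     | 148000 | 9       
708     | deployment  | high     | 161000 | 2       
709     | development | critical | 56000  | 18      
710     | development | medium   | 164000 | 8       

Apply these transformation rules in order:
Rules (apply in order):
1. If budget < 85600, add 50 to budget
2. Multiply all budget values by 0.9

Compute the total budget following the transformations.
770670.0

Step 1: Apply Rule 1 - Add 50 to records with budget < 85600
  - 6 records affected: 285000 + (6 × 50) = 285300
  - Unaffected records: 571000
  - Sum after Rule 1: 856300
Step 2: Apply Rule 2 - Multiply all by 0.9
  - 856300 × 0.9 = 770670.0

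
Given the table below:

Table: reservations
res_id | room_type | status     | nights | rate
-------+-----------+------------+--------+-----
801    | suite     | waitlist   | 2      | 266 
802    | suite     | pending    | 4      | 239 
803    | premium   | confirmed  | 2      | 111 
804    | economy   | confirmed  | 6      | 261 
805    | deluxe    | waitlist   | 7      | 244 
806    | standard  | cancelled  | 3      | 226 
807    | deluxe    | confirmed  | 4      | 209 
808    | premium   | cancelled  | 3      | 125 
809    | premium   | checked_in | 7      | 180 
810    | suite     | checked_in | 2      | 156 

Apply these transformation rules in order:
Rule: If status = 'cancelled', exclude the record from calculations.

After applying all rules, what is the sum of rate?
1666

Step 1: Identify records where status = 'cancelled'
Step 2: The excluded records sum to 351
Step 3: Original total rate = 2017
Step 4: Remaining total = 2017 - 351 = 1666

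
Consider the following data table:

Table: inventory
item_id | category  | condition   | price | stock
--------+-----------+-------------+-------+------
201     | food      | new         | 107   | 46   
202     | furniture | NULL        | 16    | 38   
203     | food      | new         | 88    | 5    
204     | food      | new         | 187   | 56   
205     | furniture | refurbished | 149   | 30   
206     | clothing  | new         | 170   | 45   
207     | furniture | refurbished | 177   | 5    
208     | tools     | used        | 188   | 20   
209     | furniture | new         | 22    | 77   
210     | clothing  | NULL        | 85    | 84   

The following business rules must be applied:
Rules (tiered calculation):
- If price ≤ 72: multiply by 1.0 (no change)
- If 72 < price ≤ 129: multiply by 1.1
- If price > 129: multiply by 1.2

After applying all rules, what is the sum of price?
1391.2

Step 1: Tier 1 (price ≤ 72): 2 records, sum = 38 × 1.0 = 38.0
Step 2: Tier 2 (72 < price ≤ 129): 3 records, sum = 280 × 1.1 = 308.0
Step 3: Tier 3 (price > 129): 5 records, sum = 871 × 1.2 = 1045.2
Step 4: Final sum = 38.0 + 308.0 + 1045.2 = 1391.2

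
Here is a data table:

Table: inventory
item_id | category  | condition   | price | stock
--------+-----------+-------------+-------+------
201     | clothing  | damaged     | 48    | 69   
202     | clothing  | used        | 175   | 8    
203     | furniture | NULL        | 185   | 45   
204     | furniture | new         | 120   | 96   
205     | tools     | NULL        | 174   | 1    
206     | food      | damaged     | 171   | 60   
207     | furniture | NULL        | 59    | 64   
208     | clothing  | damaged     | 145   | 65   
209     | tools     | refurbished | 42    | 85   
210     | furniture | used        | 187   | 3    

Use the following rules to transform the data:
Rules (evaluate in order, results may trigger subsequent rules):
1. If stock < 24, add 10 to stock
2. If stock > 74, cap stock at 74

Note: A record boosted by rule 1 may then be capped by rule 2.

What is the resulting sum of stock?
493

Step 1: Apply rule 1 to records with stock < 24
  - 3 records get bonus of 10
  - Of these, 0 records then exceed 74 and get capped
Step 2: Apply rule 2 to records with stock > 74
  - 2 records (original) are capped
Step 3: Calculate final sum = 493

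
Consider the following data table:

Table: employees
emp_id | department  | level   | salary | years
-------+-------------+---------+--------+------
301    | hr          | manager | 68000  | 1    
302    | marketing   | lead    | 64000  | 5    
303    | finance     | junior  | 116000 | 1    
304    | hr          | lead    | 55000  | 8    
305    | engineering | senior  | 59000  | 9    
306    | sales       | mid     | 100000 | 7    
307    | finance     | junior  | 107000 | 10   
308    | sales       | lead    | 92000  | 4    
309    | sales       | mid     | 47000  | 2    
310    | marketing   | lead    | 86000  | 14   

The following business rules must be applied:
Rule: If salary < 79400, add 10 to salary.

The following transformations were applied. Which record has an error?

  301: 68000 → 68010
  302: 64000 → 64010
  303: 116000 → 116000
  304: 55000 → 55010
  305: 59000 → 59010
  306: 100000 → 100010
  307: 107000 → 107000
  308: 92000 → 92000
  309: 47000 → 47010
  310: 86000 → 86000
Record 306 has an error. The correct transformed value should be 100000, not 100010.

Step 1: Check each record against the rule
Step 2: Record 306 has salary = 100000
Step 3: Since 100000 >= 79400, the bonus should not have been applied
Step 4: Correct value = 100000, but claimed value = 100010
Conclusion: Record 306 has the error.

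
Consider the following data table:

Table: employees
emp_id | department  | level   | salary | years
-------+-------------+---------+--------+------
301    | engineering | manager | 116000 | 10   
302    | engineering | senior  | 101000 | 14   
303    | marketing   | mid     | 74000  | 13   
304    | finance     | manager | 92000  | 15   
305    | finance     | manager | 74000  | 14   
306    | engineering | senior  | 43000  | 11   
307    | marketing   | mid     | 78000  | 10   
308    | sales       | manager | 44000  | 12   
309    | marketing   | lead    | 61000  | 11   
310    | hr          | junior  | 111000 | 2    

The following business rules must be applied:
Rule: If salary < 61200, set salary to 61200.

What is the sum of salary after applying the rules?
829600

Step 1: 3 records have salary < 61200
Step 2: These records originally summed to 148000
Step 3: After setting to minimum: 3 × 61200 = 183600
Step 4: Unaffected records sum: 646000
Step 5: Final sum = 183600 + 646000 = 829600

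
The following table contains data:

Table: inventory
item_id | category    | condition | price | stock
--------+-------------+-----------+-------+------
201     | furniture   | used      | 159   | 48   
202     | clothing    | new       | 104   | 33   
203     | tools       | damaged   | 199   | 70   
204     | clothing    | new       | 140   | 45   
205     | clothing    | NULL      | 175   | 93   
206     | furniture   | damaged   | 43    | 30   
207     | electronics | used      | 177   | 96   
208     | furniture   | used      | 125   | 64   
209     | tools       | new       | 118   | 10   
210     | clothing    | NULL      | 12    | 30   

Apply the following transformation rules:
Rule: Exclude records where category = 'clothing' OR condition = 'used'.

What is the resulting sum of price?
360

Step 1: Find records where category = 'clothing' OR condition = 'used'
Step 2: 7 records match, summing to 892
Step 3: Original sum: 1252
Step 4: Remaining sum = 1252 - 892 = 360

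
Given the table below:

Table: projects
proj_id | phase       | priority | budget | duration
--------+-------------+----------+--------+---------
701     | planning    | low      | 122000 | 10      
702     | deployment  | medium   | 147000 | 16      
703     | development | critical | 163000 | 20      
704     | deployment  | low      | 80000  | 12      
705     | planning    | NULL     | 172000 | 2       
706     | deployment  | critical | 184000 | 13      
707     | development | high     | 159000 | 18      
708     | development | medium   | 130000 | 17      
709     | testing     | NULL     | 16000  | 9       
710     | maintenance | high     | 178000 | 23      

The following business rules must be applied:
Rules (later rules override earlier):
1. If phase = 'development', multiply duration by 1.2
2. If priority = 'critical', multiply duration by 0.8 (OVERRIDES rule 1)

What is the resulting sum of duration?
140.4

Step 1: Rule 2 takes priority for records with priority = 'critical'
  - 2 records: 33 × 0.8 = 26.4
Step 2: Rule 1 applies to remaining records with phase = 'development'
  - 2 records: 35 × 1.2 = 42.0
Step 3: Other records unchanged: 72
Step 4: Final sum = 26.4 + 42.0 + 72 = 140.4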